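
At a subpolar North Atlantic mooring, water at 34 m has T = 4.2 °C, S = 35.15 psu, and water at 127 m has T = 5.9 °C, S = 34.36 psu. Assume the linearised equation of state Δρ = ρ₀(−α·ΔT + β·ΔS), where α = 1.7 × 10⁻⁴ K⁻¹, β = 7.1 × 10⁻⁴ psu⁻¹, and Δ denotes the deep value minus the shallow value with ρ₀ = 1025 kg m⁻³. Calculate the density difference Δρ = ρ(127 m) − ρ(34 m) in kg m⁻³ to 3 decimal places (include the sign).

-0.871 kg m⁻³

ΔT = +1.7 K, ΔS = -0.79 psu (deep − shallow).
Δρ/ρ₀ = −(1.7 × 10⁻⁴)(+1.7) + (7.1 × 10⁻⁴)(-0.79) = -8.499 × 10⁻⁴.
Δρ = 1025 × (-8.499 × 10⁻⁴) = -0.871 kg m⁻³.
Negative Δρ: lighter below, statically unstable.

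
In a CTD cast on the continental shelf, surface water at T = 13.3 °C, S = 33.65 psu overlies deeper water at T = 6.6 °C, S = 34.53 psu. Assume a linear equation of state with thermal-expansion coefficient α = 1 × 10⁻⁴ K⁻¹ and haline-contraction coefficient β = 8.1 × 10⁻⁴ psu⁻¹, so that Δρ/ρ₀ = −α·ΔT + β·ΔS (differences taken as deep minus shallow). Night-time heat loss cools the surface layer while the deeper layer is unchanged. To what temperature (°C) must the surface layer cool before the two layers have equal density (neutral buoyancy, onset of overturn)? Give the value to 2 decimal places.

Neutral buoyancy requires Δρ = 0, i.e. −α(T_deep − T_surf′) + β(S_deep − S_surf) = 0.
T_surf′ = T_deep − (β/α)·ΔS = 6.6 − (8.1 × 10⁻⁴/1 × 10⁻⁴)·(+0.88) = -0.5280 °C.
Cooling required: 13.3 − (-0.5280) = 13.8280 °C.

-0.53 °C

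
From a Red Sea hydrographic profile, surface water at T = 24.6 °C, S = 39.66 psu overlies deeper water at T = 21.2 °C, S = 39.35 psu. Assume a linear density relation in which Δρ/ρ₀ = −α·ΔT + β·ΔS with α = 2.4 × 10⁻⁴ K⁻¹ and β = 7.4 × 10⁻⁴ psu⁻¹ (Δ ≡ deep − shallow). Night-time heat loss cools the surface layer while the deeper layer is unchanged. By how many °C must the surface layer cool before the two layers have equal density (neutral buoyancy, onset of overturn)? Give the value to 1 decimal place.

2.4 °C

Neutral buoyancy requires Δρ = 0, i.e. −α(T_deep − T_surf′) + β(S_deep − S_surf) = 0.
T_surf′ = T_deep − (β/α)·ΔS = 21.2 − (7.4 × 10⁻⁴/2.4 × 10⁻⁴)·(-0.31) = 22.156 °C.
Cooling required: 24.6 − (22.156) = 2.444 °C.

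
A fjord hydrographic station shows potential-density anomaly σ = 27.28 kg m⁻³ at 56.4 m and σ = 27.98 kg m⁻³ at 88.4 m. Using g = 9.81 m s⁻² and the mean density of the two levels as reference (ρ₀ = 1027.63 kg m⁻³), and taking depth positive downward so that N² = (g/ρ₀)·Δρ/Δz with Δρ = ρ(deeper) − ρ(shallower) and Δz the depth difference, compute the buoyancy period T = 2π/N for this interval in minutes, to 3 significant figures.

Δρ = 1027.98 − 1027.28 = 0.70 kg m⁻³ over Δz = 88.4 − 56.4 = 32 m.
N² = (9.81/1027.63) × (0.70/32) = 2.0882 × 10⁻⁴ s⁻².
N = √(2.0882 × 10⁻⁴) = 0.014451 rad s⁻¹, so T = 2π/N = 434.79 s = 7.2465 min ≈ 7.25 min.

7.25 min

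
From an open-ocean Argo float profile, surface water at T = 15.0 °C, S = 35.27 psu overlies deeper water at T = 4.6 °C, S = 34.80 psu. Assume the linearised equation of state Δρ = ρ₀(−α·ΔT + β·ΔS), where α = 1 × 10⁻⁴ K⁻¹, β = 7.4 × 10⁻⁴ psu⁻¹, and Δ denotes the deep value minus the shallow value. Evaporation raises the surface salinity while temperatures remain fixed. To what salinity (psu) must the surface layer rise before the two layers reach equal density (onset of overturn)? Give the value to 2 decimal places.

36.21 psu

Neutral buoyancy requires −α(T_deep − T_surf) + β(S_deep − S_surf′) = 0.
S_surf′ = S_deep − (α/β)·ΔT = 34.80 − (1 × 10⁻⁴/7.4 × 10⁻⁴)·(-10.4) = 36.2054 psu.
Increase required: 36.2054 − 35.27 = 0.9354 psu.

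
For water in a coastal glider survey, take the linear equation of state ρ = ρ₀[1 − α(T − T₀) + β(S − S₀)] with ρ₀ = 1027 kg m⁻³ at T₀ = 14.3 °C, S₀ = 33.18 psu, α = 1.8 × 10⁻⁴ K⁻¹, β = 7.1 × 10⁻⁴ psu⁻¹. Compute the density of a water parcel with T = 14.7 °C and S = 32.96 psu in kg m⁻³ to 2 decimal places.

T − T₀ = +0.4 K, S − S₀ = -0.22 psu.
Bracket = 1 − α·(+0.4) + β·(-0.22) = 1 + (-2.282 × 10⁻⁴) = 0.9997718.
ρ = 1027 × 0.9997718 = 1026.77 kg m⁻³.

1026.77 kg m⁻³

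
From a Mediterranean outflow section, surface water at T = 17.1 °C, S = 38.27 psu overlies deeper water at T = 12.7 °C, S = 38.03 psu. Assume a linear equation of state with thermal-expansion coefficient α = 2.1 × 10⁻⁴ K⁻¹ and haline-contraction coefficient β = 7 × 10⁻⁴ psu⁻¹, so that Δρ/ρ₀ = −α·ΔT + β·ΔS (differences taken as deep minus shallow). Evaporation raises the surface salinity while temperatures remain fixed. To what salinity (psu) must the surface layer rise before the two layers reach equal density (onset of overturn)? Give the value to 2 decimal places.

Neutral buoyancy requires −α(T_deep − T_surf) + β(S_deep − S_surf′) = 0.
S_surf′ = S_deep − (α/β)·ΔT = 38.03 − (2.1 × 10⁻⁴/7 × 10⁻⁴)·(-4.4) = 39.3500 psu.
Increase required: 39.3500 − 38.27 = 1.0800 psu.

39.35 psu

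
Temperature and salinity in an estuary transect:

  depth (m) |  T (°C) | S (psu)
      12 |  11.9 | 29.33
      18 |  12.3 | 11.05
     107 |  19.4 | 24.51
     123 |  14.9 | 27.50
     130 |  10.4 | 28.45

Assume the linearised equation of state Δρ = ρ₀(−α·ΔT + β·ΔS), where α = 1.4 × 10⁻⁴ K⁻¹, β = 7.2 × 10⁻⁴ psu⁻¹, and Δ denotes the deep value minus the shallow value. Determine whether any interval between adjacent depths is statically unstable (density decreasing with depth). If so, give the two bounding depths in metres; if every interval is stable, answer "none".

Evaluate Δρ/ρ₀ = −αΔT + βΔS across each adjacent pair:
  12–18 m: −αΔT+βΔS = −(1.4 × 10⁻⁴)(+0.4)+(7.2 × 10⁻⁴)(-18.28) = -0.013 → UNSTABLE
  18–107 m: −αΔT+βΔS = −(1.4 × 10⁻⁴)(+7.1)+(7.2 × 10⁻⁴)(+13.46) = 8.7 × 10⁻³ → stable
  107–123 m: −αΔT+βΔS = −(1.4 × 10⁻⁴)(-4.5)+(7.2 × 10⁻⁴)(+2.99) = 2.8 × 10⁻³ → stable
  123–130 m: −αΔT+βΔS = −(1.4 × 10⁻⁴)(-4.5)+(7.2 × 10⁻⁴)(+0.95) = 1.3 × 10⁻³ → stable
The 12–18 m interval has Δρ < 0: lighter water underlies denser water.

12–18 m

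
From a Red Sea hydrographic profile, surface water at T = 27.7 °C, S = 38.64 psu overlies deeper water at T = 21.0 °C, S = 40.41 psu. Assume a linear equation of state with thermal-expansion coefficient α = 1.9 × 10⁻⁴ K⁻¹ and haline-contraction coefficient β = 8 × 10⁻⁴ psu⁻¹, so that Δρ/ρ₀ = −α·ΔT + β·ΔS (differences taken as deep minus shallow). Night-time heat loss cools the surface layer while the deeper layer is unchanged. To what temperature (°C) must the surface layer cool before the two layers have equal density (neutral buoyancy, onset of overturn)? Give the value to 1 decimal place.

Neutral buoyancy requires Δρ = 0, i.e. −α(T_deep − T_surf′) + β(S_deep − S_surf) = 0.
T_surf′ = T_deep − (β/α)·ΔS = 21.0 − (8 × 10⁻⁴/1.9 × 10⁻⁴)·(+1.77) = 13.547 °C.
Cooling required: 27.7 − (13.547) = 14.153 °C.

13.5 °C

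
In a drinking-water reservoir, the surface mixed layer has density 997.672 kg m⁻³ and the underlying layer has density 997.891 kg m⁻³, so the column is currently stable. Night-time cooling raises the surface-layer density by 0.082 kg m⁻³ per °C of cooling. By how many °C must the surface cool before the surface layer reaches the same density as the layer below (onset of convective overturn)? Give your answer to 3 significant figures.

Density deficit of the surface layer: 997.891 − 997.672 = 0.219 kg m⁻³.
Required change = 0.219 / 0.082 = 2.67 °C.

2.67 °C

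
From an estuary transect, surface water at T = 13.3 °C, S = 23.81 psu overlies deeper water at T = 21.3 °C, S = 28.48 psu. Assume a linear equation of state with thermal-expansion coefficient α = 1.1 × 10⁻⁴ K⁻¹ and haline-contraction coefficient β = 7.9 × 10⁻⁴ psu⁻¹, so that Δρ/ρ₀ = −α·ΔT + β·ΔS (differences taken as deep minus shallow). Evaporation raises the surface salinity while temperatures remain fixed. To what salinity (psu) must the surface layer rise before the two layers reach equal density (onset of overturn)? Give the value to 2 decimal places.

27.37 psu

Neutral buoyancy requires −α(T_deep − T_surf) + β(S_deep − S_surf′) = 0.
S_surf′ = S_deep − (α/β)·ΔT = 28.48 − (1.1 × 10⁻⁴/7.9 × 10⁻⁴)·(+8.0) = 27.3661 psu.
Increase required: 27.3661 − 23.81 = 3.5561 psu.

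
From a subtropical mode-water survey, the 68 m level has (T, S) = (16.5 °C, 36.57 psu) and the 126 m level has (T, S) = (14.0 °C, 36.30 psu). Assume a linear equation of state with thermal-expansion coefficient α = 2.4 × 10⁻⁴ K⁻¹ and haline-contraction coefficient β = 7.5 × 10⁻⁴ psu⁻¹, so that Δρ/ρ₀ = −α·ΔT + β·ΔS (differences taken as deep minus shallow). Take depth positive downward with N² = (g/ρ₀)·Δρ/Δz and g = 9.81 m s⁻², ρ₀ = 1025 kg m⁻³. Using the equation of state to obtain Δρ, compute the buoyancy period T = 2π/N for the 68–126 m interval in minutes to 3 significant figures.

ΔT = -2.5 K, ΔS = -0.27 psu (deep − shallow).
Δρ/ρ₀ = −αΔT + βΔS = 6.00 × 10⁻⁴ − 2.025 × 10⁻⁴ = 3.975 × 10⁻⁴, so Δρ ≈ 0.4074 kg m⁻³.
N² = (g/ρ₀)·Δρ/Δz = g·(Δρ/ρ₀)/Δz = 9.81 × 3.975 × 10⁻⁴ / 58 = 6.7232 × 10⁻⁵ s⁻².
N = √(6.7232 × 10⁻⁵) = 8.1995 × 10⁻³ rad s⁻¹ → T = 2π/N = 766.29 s = 12.771 min ≈ 12.8 min.

12.8 min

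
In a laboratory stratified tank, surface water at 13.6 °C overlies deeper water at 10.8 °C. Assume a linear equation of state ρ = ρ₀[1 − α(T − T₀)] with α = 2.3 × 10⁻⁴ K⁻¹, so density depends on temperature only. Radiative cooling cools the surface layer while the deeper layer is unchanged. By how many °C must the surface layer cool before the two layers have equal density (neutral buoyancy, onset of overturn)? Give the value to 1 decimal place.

2.8 °C

With temperature the only control, equal density requires T_surf′ = T_deep.
T_surf′ = 10.8 °C.
Cooling required: 13.6 − 10.8 = 2.8 °C.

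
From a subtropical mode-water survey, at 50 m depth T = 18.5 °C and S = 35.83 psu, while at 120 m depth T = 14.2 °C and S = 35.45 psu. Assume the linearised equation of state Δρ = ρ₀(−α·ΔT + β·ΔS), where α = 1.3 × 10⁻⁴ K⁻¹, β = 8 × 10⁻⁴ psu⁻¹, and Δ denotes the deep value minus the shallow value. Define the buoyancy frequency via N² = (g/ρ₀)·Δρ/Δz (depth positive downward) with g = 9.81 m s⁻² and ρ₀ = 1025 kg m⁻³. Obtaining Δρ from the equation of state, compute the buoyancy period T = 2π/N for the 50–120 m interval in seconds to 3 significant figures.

ΔT = -4.3 K, ΔS = -0.38 psu (deep − shallow).
Δρ/ρ₀ = −αΔT + βΔS = 5.59 × 10⁻⁴ − 3.04 × 10⁻⁴ = 2.55 × 10⁻⁴, so Δρ ≈ 0.2614 kg m⁻³.
N² = (g/ρ₀)·Δρ/Δz = g·(Δρ/ρ₀)/Δz = 9.81 × 2.55 × 10⁻⁴ / 70 = 3.5736 × 10⁻⁵ s⁻².
N = √(3.5736 × 10⁻⁵) = 5.9780 × 10⁻³ rad s⁻¹ → T = 2π/N = 1.0511 × 10³ s ≈ 1.05 × 10³ s.

1.05 × 10³ s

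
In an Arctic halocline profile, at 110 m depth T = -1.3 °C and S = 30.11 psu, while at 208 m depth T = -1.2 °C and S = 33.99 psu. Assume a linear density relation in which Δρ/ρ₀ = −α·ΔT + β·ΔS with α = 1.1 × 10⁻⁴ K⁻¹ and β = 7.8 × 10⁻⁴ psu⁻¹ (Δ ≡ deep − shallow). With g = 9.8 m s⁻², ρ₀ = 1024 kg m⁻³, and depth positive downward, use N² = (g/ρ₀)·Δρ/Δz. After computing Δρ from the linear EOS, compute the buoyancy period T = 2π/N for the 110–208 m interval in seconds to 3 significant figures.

ΔT = +0.1 K, ΔS = +3.88 psu (deep − shallow).
Δρ/ρ₀ = −αΔT + βΔS = -1.10 × 10⁻⁵ + 3.0264 × 10⁻³ = 3.0154 × 10⁻³, so Δρ ≈ 3.088 kg m⁻³.
N² = (g/ρ₀)·Δρ/Δz = g·(Δρ/ρ₀)/Δz = 9.8 × 3.0154 × 10⁻³ / 98 = 3.0154 × 10⁻⁴ s⁻².
N = √(3.0154 × 10⁻⁴) = 0.017365 rad s⁻¹ → T = 2π/N = 361.83 s ≈ 362 s.

362 s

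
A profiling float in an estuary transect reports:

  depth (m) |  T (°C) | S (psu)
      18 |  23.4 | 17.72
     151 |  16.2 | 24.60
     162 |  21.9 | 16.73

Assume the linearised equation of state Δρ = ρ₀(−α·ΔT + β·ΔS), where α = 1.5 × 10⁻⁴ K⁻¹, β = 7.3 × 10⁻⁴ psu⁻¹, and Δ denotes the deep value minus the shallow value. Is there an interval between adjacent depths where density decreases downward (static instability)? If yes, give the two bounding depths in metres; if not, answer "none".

151–162 m

Evaluate Δρ/ρ₀ = −αΔT + βΔS across each adjacent pair:
  18–151 m: −αΔT+βΔS = −(1.5 × 10⁻⁴)(-7.2)+(7.3 × 10⁻⁴)(+6.88) = 6.1 × 10⁻³ → stable
  151–162 m: −αΔT+βΔS = −(1.5 × 10⁻⁴)(+5.7)+(7.3 × 10⁻⁴)(-7.87) = -6.6 × 10⁻³ → UNSTABLE
The 151–162 m interval has Δρ < 0: lighter water underlies denser water.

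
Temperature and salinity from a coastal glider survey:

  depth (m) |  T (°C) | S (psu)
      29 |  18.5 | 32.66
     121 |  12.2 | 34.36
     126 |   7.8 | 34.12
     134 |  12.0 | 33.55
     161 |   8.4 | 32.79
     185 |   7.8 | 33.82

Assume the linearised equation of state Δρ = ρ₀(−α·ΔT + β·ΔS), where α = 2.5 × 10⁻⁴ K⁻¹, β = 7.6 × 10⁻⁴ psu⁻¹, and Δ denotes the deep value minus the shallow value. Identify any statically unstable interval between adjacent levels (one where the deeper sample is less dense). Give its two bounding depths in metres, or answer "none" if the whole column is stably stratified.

Evaluate Δρ/ρ₀ = −αΔT + βΔS across each adjacent pair:
  29–121 m: −αΔT+βΔS = −(2.5 × 10⁻⁴)(-6.3)+(7.6 × 10⁻⁴)(+1.70) = 2.9 × 10⁻³ → stable
  121–126 m: −αΔT+βΔS = −(2.5 × 10⁻⁴)(-4.4)+(7.6 × 10⁻⁴)(-0.24) = 9.2 × 10⁻⁴ → stable
  126–134 m: −αΔT+βΔS = −(2.5 × 10⁻⁴)(+4.2)+(7.6 × 10⁻⁴)(-0.57) = -1.5 × 10⁻³ → UNSTABLE
  134–161 m: −αΔT+βΔS = −(2.5 × 10⁻⁴)(-3.6)+(7.6 × 10⁻⁴)(-0.76) = 3.2 × 10⁻⁴ → stable
  161–185 m: −αΔT+βΔS = −(2.5 × 10⁻⁴)(-0.6)+(7.6 × 10⁻⁴)(+1.03) = 9.3 × 10⁻⁴ → stable
The 126–134 m interval has Δρ < 0: lighter water underlies denser water.

126–134 m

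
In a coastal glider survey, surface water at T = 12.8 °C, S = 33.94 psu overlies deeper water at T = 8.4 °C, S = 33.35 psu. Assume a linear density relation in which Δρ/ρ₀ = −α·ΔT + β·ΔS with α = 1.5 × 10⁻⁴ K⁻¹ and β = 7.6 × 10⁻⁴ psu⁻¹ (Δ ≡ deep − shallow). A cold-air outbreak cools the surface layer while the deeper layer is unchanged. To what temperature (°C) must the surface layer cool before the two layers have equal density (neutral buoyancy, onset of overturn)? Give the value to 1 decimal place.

Neutral buoyancy requires Δρ = 0, i.e. −α(T_deep − T_surf′) + β(S_deep − S_surf) = 0.
T_surf′ = T_deep − (β/α)·ΔS = 8.4 − (7.6 × 10⁻⁴/1.5 × 10⁻⁴)·(-0.59) = 11.389 °C.
Cooling required: 12.8 − (11.389) = 1.411 °C.

11.4 °C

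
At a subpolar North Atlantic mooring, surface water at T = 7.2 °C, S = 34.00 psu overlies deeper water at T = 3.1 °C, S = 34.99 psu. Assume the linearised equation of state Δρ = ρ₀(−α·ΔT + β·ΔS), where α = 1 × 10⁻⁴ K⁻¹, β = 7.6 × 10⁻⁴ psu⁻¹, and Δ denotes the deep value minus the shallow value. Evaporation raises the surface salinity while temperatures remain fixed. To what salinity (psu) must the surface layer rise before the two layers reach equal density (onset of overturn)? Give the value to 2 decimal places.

Neutral buoyancy requires −α(T_deep − T_surf) + β(S_deep − S_surf′) = 0.
S_surf′ = S_deep − (α/β)·ΔT = 34.99 − (1 × 10⁻⁴/7.6 × 10⁻⁴)·(-4.1) = 35.5295 psu.
Increase required: 35.5295 − 34.00 = 1.5295 psu.

35.53 psu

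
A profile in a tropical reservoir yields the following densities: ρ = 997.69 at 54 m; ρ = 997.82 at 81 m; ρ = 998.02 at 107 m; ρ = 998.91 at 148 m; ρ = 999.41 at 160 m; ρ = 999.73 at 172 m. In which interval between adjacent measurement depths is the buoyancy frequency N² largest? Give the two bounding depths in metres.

148–160 m

Compute the density gradient over each adjacent pair:
  54–81 m: Δρ/Δz = 0.13/27 = 4.8 × 10⁻³ kg m⁻⁴
  81–107 m: Δρ/Δz = 0.20/26 = 7.7 × 10⁻³ kg m⁻⁴
  107–148 m: Δρ/Δz = 0.89/41 = 0.022 kg m⁻⁴
  148–160 m: Δρ/Δz = 0.50/12 = 0.042 kg m⁻⁴
  160–172 m: Δρ/Δz = 0.32/12 = 0.027 kg m⁻⁴
The largest gradient is in the 148–160 m interval — the pycnocline.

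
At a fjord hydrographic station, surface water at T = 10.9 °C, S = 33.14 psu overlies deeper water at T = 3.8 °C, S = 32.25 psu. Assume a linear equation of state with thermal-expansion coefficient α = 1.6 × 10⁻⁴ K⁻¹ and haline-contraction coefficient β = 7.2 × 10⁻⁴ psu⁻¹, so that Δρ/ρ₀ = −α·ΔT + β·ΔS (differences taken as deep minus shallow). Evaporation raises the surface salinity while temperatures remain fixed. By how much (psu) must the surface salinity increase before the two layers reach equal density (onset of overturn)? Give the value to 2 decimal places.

Neutral buoyancy requires −α(T_deep − T_surf) + β(S_deep − S_surf′) = 0.
S_surf′ = S_deep − (α/β)·ΔT = 32.25 − (1.6 × 10⁻⁴/7.2 × 10⁻⁴)·(-7.1) = 33.8278 psu.
Increase required: 33.8278 − 33.14 = 0.6878 psu.

0.69 psu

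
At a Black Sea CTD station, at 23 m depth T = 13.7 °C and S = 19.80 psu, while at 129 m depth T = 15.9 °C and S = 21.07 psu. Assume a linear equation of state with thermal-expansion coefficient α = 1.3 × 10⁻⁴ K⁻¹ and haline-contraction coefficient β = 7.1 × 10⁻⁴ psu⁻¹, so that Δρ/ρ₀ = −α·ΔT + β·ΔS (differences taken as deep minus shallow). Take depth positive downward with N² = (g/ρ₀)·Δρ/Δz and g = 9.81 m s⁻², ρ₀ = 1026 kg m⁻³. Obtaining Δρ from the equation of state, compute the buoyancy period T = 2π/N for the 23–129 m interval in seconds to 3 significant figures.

ΔT = +2.2 K, ΔS = +1.27 psu (deep − shallow).
Δρ/ρ₀ = −αΔT + βΔS = -2.86 × 10⁻⁴ + 9.017 × 10⁻⁴ = 6.157 × 10⁻⁴, so Δρ ≈ 0.6317 kg m⁻³.
N² = (g/ρ₀)·Δρ/Δz = g·(Δρ/ρ₀)/Δz = 9.81 × 6.157 × 10⁻⁴ / 106 = 5.6981 × 10⁻⁵ s⁻².
N = √(5.6981 × 10⁻⁵) = 7.5486 × 10⁻³ rad s⁻¹ → T = 2π/N = 832.36 s ≈ 832 s.

832 s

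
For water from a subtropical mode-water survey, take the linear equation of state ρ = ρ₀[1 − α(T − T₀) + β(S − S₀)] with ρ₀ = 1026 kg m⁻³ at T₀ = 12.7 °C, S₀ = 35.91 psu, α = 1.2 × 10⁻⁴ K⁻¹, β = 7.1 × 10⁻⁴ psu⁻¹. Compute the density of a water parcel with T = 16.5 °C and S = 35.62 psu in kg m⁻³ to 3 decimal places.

1025.321 kg m⁻³

T − T₀ = +3.8 K, S − S₀ = -0.29 psu.
Bracket = 1 − α·(+3.8) + β·(-0.29) = 1 + (-6.619 × 10⁻⁴) = 0.9993381.
ρ = 1026 × 0.9993381 = 1025.321 kg m⁻³.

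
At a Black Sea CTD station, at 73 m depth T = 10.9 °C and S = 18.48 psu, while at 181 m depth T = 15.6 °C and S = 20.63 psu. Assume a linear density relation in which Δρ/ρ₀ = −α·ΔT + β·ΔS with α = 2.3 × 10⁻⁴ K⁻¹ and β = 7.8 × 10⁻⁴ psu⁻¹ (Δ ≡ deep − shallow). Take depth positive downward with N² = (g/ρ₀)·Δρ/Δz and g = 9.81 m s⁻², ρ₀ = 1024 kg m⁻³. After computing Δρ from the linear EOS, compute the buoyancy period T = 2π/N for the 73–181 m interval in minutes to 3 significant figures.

ΔT = +4.7 K, ΔS = +2.15 psu (deep − shallow).
Δρ/ρ₀ = −αΔT + βΔS = -1.081 × 10⁻³ + 1.677 × 10⁻³ = 5.96 × 10⁻⁴, so Δρ ≈ 0.6103 kg m⁻³.
N² = (g/ρ₀)·Δρ/Δz = g·(Δρ/ρ₀)/Δz = 9.81 × 5.96 × 10⁻⁴ / 108 = 5.4137 × 10⁻⁵ s⁻².
N = √(5.4137 × 10⁻⁵) = 7.3578 × 10⁻³ rad s⁻¹ → T = 2π/N = 853.95 s = 14.232 min ≈ 14.2 min.

14.2 min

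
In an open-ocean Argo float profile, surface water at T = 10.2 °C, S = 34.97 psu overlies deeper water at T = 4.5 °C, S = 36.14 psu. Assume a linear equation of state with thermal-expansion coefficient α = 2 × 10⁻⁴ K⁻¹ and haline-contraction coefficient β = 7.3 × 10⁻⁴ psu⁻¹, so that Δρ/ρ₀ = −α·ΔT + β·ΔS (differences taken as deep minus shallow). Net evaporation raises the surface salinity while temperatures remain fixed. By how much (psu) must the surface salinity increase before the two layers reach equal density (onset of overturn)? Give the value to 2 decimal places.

2.73 psu

Neutral buoyancy requires −α(T_deep − T_surf) + β(S_deep − S_surf′) = 0.
S_surf′ = S_deep − (α/β)·ΔT = 36.14 − (2 × 10⁻⁴/7.3 × 10⁻⁴)·(-5.7) = 37.7016 psu.
Increase required: 37.7016 − 34.97 = 2.7316 psu.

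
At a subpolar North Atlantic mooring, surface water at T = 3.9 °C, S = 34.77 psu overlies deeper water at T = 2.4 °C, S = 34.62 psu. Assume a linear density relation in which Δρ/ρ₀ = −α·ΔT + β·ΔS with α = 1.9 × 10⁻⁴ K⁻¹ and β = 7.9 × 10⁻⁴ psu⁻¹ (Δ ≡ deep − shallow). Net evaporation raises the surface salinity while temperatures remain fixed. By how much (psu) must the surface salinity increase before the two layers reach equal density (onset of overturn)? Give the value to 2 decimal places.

0.21 psu

Neutral buoyancy requires −α(T_deep − T_surf) + β(S_deep − S_surf′) = 0.
S_surf′ = S_deep − (α/β)·ΔT = 34.62 − (1.9 × 10⁻⁴/7.9 × 10⁻⁴)·(-1.5) = 34.9808 psu.
Increase required: 34.9808 − 34.77 = 0.2108 psu.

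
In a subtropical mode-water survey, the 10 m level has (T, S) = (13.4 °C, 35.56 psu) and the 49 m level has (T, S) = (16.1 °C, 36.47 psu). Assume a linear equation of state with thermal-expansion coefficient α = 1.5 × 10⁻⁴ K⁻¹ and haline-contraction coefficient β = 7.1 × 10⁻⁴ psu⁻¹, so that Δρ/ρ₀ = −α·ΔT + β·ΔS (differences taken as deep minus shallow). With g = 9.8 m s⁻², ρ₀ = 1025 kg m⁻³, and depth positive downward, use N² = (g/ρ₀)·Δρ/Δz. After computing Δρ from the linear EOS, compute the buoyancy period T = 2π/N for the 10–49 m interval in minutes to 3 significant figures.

13.5 min

ΔT = +2.7 K, ΔS = +0.91 psu (deep − shallow).
Δρ/ρ₀ = −αΔT + βΔS = -4.05 × 10⁻⁴ + 6.461 × 10⁻⁴ = 2.411 × 10⁻⁴, so Δρ ≈ 0.2471 kg m⁻³.
N² = (g/ρ₀)·Δρ/Δz = g·(Δρ/ρ₀)/Δz = 9.8 × 2.411 × 10⁻⁴ / 39 = 6.0584 × 10⁻⁵ s⁻².
N = √(6.0584 × 10⁻⁵) = 7.7836 × 10⁻³ rad s⁻¹ → T = 2π/N = 807.23 s = 13.454 min ≈ 13.5 min.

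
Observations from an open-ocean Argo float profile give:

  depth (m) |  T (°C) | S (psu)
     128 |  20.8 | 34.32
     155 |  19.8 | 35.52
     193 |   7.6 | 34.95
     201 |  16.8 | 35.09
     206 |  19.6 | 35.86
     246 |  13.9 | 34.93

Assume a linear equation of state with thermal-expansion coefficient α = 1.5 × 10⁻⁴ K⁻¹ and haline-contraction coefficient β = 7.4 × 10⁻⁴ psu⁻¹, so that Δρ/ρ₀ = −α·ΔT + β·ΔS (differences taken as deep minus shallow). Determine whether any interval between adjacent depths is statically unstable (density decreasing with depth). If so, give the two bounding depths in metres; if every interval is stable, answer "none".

193–201 m

Evaluate Δρ/ρ₀ = −αΔT + βΔS across each adjacent pair:
  128–155 m: −αΔT+βΔS = −(1.5 × 10⁻⁴)(-1.0)+(7.4 × 10⁻⁴)(+1.20) = 1.0 × 10⁻³ → stable
  155–193 m: −αΔT+βΔS = −(1.5 × 10⁻⁴)(-12.2)+(7.4 × 10⁻⁴)(-0.57) = 1.4 × 10⁻³ → stable
  193–201 m: −αΔT+βΔS = −(1.5 × 10⁻⁴)(+9.2)+(7.4 × 10⁻⁴)(+0.14) = -1.3 × 10⁻³ → UNSTABLE
  201–206 m: −αΔT+βΔS = −(1.5 × 10⁻⁴)(+2.8)+(7.4 × 10⁻⁴)(+0.77) = 1.5 × 10⁻⁴ → stable
  206–246 m: −αΔT+βΔS = −(1.5 × 10⁻⁴)(-5.7)+(7.4 × 10⁻⁴)(-0.93) = 1.7 × 10⁻⁴ → stable
The 193–201 m interval has Δρ < 0: lighter water underlies denser water.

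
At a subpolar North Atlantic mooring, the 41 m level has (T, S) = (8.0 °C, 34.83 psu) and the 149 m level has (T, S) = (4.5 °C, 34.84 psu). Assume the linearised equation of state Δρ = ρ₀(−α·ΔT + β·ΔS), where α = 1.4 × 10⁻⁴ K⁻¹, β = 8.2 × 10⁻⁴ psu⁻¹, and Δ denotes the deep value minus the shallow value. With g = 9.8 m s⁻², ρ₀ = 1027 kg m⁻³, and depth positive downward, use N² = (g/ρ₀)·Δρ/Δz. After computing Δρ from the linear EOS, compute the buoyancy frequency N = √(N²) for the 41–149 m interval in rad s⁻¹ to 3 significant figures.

ΔT = -3.5 K, ΔS = +0.01 psu (deep − shallow).
Δρ/ρ₀ = −αΔT + βΔS = 4.90 × 10⁻⁴ + 8.20 × 10⁻⁶ = 4.982 × 10⁻⁴, so Δρ ≈ 0.5117 kg m⁻³.
N² = (g/ρ₀)·Δρ/Δz = g·(Δρ/ρ₀)/Δz = 9.8 × 4.982 × 10⁻⁴ / 108 = 4.5207 × 10⁻⁵ s⁻².
N = √(4.5207 × 10⁻⁵) = 6.7236 × 10⁻³ rad s⁻¹ ≈ 6.72 × 10⁻³ rad s⁻¹.

6.72 × 10⁻³ rad s⁻¹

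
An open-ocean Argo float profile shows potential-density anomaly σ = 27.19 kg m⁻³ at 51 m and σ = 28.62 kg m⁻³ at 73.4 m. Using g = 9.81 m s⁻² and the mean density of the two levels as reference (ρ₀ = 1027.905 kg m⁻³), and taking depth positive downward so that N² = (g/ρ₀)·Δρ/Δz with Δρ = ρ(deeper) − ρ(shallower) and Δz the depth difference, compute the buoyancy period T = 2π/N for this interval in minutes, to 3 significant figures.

Δρ = 1028.62 − 1027.19 = 1.43 kg m⁻³ over Δz = 73.4 − 51 = 22.4 m.
N² = (9.81/1027.905) × (1.43/22.4) = 6.0926 × 10⁻⁴ s⁻².
N = √(6.0926 × 10⁻⁴) = 0.024683 rad s⁻¹, so T = 2π/N = 254.56 s = 4.2427 min ≈ 4.24 min.
N² > 0, so the interval is statically stable.

4.24 min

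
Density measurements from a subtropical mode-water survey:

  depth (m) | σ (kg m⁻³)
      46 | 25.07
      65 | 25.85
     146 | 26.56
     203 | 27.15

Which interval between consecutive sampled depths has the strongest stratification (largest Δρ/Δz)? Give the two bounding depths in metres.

Compute the density gradient over each adjacent pair:
  46–65 m: Δρ/Δz = 0.78/19 = 0.041 kg m⁻⁴
  65–146 m: Δρ/Δz = 0.71/81 = 8.8 × 10⁻³ kg m⁻⁴
  146–203 m: Δρ/Δz = 0.59/57 = 0.010 kg m⁻⁴
The largest gradient is in the 46–65 m interval — the pycnocline.

46–65 m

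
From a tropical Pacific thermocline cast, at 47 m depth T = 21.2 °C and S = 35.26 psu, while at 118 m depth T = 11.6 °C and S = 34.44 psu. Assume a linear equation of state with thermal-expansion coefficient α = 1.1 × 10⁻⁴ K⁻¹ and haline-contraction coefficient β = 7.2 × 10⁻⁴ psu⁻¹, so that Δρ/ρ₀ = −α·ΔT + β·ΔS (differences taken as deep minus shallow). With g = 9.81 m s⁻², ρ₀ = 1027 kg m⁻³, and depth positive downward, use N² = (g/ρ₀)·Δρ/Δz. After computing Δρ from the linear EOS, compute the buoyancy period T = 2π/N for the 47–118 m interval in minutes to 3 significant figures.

ΔT = -9.6 K, ΔS = -0.82 psu (deep − shallow).
Δρ/ρ₀ = −αΔT + βΔS = 1.056 × 10⁻³ − 5.904 × 10⁻⁴ = 4.656 × 10⁻⁴, so Δρ ≈ 0.4782 kg m⁻³.
N² = (g/ρ₀)·Δρ/Δz = g·(Δρ/ρ₀)/Δz = 9.81 × 4.656 × 10⁻⁴ / 71 = 6.4331 × 10⁻⁵ s⁻².
N = √(6.4331 × 10⁻⁵) = 8.0207 × 10⁻³ rad s⁻¹ → T = 2π/N = 783.37 s = 13.056 min ≈ 13.1 min.

13.1 min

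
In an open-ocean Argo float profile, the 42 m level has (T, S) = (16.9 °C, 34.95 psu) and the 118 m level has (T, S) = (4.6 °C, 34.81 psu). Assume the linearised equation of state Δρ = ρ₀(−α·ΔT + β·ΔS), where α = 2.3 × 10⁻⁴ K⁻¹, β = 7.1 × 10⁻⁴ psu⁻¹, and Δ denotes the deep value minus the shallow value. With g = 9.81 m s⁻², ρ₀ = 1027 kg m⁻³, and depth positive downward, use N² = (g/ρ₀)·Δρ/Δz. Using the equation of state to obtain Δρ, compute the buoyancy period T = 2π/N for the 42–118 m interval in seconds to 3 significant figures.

335 s

ΔT = -12.3 K, ΔS = -0.14 psu (deep − shallow).
Δρ/ρ₀ = −αΔT + βΔS = 2.829 × 10⁻³ − 9.94 × 10⁻⁵ = 2.7296 × 10⁻³, so Δρ ≈ 2.803 kg m⁻³.
N² = (g/ρ₀)·Δρ/Δz = g·(Δρ/ρ₀)/Δz = 9.81 × 2.7296 × 10⁻³ / 76 = 3.5233 × 10⁻⁴ s⁻².
N = √(3.5233 × 10⁻⁴) = 0.018770 rad s⁻¹ → T = 2π/N = 334.75 s ≈ 335 s.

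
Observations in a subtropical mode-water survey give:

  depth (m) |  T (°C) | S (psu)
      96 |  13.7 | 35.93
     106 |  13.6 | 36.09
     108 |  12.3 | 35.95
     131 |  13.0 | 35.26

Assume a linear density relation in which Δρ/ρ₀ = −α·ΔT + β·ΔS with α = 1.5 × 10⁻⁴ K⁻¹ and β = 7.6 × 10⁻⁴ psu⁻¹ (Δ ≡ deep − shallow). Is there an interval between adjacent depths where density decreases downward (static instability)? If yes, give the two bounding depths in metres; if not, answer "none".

Evaluate Δρ/ρ₀ = −αΔT + βΔS across each adjacent pair:
  96–106 m: −αΔT+βΔS = −(1.5 × 10⁻⁴)(-0.1)+(7.6 × 10⁻⁴)(+0.16) = 1.4 × 10⁻⁴ → stable
  106–108 m: −αΔT+βΔS = −(1.5 × 10⁻⁴)(-1.3)+(7.6 × 10⁻⁴)(-0.14) = 8.9 × 10⁻⁵ → stable
  108–131 m: −αΔT+βΔS = −(1.5 × 10⁻⁴)(+0.7)+(7.6 × 10⁻⁴)(-0.69) = -6.3 × 10⁻⁴ → UNSTABLE
The 108–131 m interval has Δρ < 0: lighter water underlies denser water.

108–131 m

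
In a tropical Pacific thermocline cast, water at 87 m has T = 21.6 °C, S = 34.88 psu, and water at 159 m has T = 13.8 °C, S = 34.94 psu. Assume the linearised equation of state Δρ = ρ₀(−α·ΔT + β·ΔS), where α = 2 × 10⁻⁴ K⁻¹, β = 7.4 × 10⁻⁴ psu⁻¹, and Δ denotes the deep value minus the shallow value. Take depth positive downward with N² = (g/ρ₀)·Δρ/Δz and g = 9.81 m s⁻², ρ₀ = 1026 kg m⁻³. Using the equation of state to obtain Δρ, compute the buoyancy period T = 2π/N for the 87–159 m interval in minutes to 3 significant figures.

7.08 min

ΔT = -7.8 K, ΔS = +0.06 psu (deep − shallow).
Δρ/ρ₀ = −αΔT + βΔS = 1.56 × 10⁻³ + 4.44 × 10⁻⁵ = 1.6044 × 10⁻³, so Δρ ≈ 1.646 kg m⁻³.
N² = (g/ρ₀)·Δρ/Δz = g·(Δρ/ρ₀)/Δz = 9.81 × 1.6044 × 10⁻³ / 72 = 2.1860 × 10⁻⁴ s⁻².
N = √(2.1860 × 10⁻⁴) = 0.014785 rad s⁻¹ → T = 2π/N = 424.97 s = 7.0828 min ≈ 7.08 min.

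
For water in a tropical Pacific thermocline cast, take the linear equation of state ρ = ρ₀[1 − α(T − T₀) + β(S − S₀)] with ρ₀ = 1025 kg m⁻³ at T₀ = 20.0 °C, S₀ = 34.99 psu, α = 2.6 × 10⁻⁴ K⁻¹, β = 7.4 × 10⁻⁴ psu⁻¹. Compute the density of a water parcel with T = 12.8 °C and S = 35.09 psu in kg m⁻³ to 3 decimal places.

1026.995 kg m⁻³

T − T₀ = -7.2 K, S − S₀ = +0.10 psu.
Bracket = 1 − α·(-7.2) + β·(+0.10) = 1 + (1.946 × 10⁻³) = 1.0019460.
ρ = 1025 × 1.0019460 = 1026.995 kg m⁻³.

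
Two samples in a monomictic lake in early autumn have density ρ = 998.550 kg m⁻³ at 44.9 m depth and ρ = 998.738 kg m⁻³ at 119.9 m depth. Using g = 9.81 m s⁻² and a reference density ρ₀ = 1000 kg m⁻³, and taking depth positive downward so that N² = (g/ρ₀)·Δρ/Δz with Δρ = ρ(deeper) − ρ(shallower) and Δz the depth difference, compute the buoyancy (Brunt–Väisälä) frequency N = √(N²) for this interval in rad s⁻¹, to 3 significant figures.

4.96 × 10⁻³ rad s⁻¹

Δρ = 998.738 − 998.550 = 0.188 kg m⁻³ over Δz = 119.9 − 44.9 = 75 m.
N² = (9.81/1000) × (0.188/75) = 2.4590 × 10⁻⁵ s⁻².
N = √(2.4590 × 10⁻⁵) = 4.9588 × 10⁻³ rad s⁻¹ ≈ 4.96 × 10⁻³ rad s⁻¹.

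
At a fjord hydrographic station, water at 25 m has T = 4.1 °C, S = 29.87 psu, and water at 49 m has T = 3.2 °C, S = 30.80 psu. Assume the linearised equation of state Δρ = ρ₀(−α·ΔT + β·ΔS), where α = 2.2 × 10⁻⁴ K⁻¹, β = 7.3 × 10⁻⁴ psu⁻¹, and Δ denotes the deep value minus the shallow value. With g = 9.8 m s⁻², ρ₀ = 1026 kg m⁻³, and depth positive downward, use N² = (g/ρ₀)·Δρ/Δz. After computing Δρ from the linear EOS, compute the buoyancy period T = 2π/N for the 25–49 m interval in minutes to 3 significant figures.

5.53 min

ΔT = -0.9 K, ΔS = +0.93 psu (deep − shallow).
Δρ/ρ₀ = −αΔT + βΔS = 1.98 × 10⁻⁴ + 6.789 × 10⁻⁴ = 8.769 × 10⁻⁴, so Δρ ≈ 0.8997 kg m⁻³.
N² = (g/ρ₀)·Δρ/Δz = g·(Δρ/ρ₀)/Δz = 9.8 × 8.769 × 10⁻⁴ / 24 = 3.5807 × 10⁻⁴ s⁻².
N = √(3.5807 × 10⁻⁴) = 0.018923 rad s⁻¹ → T = 2π/N = 332.04 s = 5.5340 min ≈ 5.53 min.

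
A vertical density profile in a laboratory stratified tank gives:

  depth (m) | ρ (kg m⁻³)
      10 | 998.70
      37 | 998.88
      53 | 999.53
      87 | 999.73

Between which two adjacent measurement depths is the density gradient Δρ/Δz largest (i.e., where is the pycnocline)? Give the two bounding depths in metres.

37–53 m

Compute the density gradient over each adjacent pair:
  10–37 m: Δρ/Δz = 0.18/27 = 6.7 × 10⁻³ kg m⁻⁴
  37–53 m: Δρ/Δz = 0.65/16 = 0.041 kg m⁻⁴
  53–87 m: Δρ/Δz = 0.20/34 = 5.9 × 10⁻³ kg m⁻⁴
The largest gradient is in the 37–53 m interval — the pycnocline.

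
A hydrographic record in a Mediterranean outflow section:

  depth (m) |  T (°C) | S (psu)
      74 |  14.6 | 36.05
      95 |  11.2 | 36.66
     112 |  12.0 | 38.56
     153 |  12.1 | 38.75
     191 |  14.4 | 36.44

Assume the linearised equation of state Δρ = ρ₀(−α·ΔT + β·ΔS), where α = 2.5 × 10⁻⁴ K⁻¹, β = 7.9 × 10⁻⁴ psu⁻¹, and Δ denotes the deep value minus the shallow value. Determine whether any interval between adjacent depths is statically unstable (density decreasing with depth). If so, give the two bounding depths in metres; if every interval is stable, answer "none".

153–191 m

Evaluate Δρ/ρ₀ = −αΔT + βΔS across each adjacent pair:
  74–95 m: −αΔT+βΔS = −(2.5 × 10⁻⁴)(-3.4)+(7.9 × 10⁻⁴)(+0.61) = 1.3 × 10⁻³ → stable
  95–112 m: −αΔT+βΔS = −(2.5 × 10⁻⁴)(+0.8)+(7.9 × 10⁻⁴)(+1.90) = 1.3 × 10⁻³ → stable
  112–153 m: −αΔT+βΔS = −(2.5 × 10⁻⁴)(+0.1)+(7.9 × 10⁻⁴)(+0.19) = 1.3 × 10⁻⁴ → stable
  153–191 m: −αΔT+βΔS = −(2.5 × 10⁻⁴)(+2.3)+(7.9 × 10⁻⁴)(-2.31) = -2.4 × 10⁻³ → UNSTABLE
The 153–191 m interval has Δρ < 0: lighter water underlies denser water.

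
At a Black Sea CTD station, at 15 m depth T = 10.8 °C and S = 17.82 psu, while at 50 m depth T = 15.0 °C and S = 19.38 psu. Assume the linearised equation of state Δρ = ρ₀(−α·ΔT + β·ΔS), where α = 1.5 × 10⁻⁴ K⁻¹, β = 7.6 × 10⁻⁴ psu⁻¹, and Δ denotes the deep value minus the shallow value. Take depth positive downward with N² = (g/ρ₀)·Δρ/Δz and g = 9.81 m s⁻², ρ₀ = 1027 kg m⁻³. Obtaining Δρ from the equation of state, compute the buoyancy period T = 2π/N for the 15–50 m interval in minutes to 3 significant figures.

ΔT = +4.2 K, ΔS = +1.56 psu (deep − shallow).
Δρ/ρ₀ = −αΔT + βΔS = -6.30 × 10⁻⁴ + 1.1856 × 10⁻³ = 5.556 × 10⁻⁴, so Δρ ≈ 0.5706 kg m⁻³.
N² = (g/ρ₀)·Δρ/Δz = g·(Δρ/ρ₀)/Δz = 9.81 × 5.556 × 10⁻⁴ / 35 = 1.5573 × 10⁻⁴ s⁻².
N = √(1.5573 × 10⁻⁴) = 0.012479 rad s⁻¹ → T = 2π/N = 503.50 s = 8.3917 min ≈ 8.39 min.

8.39 min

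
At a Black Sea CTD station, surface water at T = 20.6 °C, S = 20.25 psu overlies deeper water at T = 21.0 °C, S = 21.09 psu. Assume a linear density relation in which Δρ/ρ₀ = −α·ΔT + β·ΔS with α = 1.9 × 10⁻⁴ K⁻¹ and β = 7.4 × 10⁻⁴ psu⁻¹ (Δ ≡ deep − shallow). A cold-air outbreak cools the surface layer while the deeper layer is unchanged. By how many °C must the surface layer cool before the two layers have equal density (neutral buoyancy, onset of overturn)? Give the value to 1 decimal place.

2.9 °C

Neutral buoyancy requires Δρ = 0, i.e. −α(T_deep − T_surf′) + β(S_deep − S_surf) = 0.
T_surf′ = T_deep − (β/α)·ΔS = 21.0 − (7.4 × 10⁻⁴/1.9 × 10⁻⁴)·(+0.84) = 17.728 °C.
Cooling required: 20.6 − (17.728) = 2.872 °C.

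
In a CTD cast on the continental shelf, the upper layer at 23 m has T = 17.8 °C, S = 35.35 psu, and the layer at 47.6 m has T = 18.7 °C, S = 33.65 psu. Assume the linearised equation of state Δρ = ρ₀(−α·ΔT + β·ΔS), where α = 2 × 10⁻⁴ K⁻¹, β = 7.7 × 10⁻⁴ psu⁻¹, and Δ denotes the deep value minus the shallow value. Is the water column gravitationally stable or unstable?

ΔT = 18.7 − 17.8 = +0.9 K and ΔS = 33.65 − 35.35 = -1.70 psu (deep − shallow).
−αΔT = -1.80 × 10⁻⁴; βΔS = -1.309 × 10⁻³; sum Δρ/ρ₀ = -1.489 × 10⁻³.
Δρ/ρ₀ < 0, so Δρ < 0: deeper water is lighter → statically unstable; the column would overturn.

unstable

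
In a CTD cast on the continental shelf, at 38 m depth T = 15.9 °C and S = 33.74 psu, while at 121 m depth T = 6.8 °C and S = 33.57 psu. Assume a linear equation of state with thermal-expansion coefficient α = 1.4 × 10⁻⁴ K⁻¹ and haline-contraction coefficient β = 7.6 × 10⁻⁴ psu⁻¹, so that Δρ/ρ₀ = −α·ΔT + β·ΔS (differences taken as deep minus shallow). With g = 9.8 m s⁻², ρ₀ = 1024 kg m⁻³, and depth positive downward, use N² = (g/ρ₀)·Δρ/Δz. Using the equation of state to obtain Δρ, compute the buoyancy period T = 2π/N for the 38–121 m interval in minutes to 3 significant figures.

ΔT = -9.1 K, ΔS = -0.17 psu (deep − shallow).
Δρ/ρ₀ = −αΔT + βΔS = 1.274 × 10⁻³ − 1.292 × 10⁻⁴ = 1.1448 × 10⁻³, so Δρ ≈ 1.172 kg m⁻³.
N² = (g/ρ₀)·Δρ/Δz = g·(Δρ/ρ₀)/Δz = 9.8 × 1.1448 × 10⁻³ / 83 = 1.3517 × 10⁻⁴ s⁻².
N = √(1.3517 × 10⁻⁴) = 0.011626 rad s⁻¹ → T = 2π/N = 540.44 s = 9.0073 min ≈ 9.01 min.

9.01 min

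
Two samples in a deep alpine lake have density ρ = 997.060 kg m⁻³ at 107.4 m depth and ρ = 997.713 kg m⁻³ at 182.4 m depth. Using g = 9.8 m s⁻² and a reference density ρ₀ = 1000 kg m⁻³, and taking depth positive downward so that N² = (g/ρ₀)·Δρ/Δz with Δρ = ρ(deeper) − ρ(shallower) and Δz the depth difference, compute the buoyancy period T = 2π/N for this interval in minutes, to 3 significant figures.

Δρ = 997.713 − 997.060 = 0.653 kg m⁻³ over Δz = 182.4 − 107.4 = 75 m.
N² = (9.8/1000) × (0.653/75) = 8.5325 × 10⁻⁵ s⁻².
N = √(8.5325 × 10⁻⁵) = 9.2372 × 10⁻³ rad s⁻¹, so T = 2π/N = 680.20 s = 11.337 min ≈ 11.3 min.

11.3 min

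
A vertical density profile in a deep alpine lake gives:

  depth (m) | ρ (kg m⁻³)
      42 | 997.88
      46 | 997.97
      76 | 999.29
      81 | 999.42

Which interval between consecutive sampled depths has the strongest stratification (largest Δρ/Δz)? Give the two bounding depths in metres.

Compute the density gradient over each adjacent pair:
  42–46 m: Δρ/Δz = 0.09/4 = 0.022 kg m⁻⁴
  46–76 m: Δρ/Δz = 1.32/30 = 0.044 kg m⁻⁴
  76–81 m: Δρ/Δz = 0.13/5 = 0.026 kg m⁻⁴
The largest gradient is in the 46–76 m interval — the pycnocline.

46–76 m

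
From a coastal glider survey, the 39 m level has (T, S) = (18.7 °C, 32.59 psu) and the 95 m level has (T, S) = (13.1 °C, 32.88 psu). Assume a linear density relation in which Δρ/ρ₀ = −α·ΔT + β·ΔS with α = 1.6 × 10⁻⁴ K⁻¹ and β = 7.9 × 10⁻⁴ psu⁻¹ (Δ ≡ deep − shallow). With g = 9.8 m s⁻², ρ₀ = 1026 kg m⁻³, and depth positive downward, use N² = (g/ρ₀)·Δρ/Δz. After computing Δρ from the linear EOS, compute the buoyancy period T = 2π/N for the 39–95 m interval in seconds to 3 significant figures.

448 s

ΔT = -5.6 K, ΔS = +0.29 psu (deep − shallow).
Δρ/ρ₀ = −αΔT + βΔS = 8.96 × 10⁻⁴ + 2.291 × 10⁻⁴ = 1.1251 × 10⁻³, so Δρ ≈ 1.154 kg m⁻³.
N² = (g/ρ₀)·Δρ/Δz = g·(Δρ/ρ₀)/Δz = 9.8 × 1.1251 × 10⁻³ / 56 = 1.9689 × 10⁻⁴ s⁻².
N = √(1.9689 × 10⁻⁴) = 0.014032 rad s⁻¹ → T = 2π/N = 447.78 s ≈ 448 s.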